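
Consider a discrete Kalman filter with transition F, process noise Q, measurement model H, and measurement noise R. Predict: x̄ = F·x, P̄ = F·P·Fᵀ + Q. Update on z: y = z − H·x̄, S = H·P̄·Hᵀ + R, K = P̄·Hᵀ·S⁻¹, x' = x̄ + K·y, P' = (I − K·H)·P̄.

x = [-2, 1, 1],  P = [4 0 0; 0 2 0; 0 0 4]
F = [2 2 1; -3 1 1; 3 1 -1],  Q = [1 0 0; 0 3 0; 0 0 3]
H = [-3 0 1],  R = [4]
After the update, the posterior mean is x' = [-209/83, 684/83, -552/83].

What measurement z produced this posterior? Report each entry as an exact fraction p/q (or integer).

z = [1]

x̄ = F·x = [-1, 8, -6]
P̄ = F·P·Fᵀ + Q = [29 -16 24; -16 45 -38; 24 -38 45]
S = H·P̄·Hᵀ + R = [166]
K = P̄·Hᵀ·S⁻¹ = [-63/166; 5/83; -27/166]
x' − x̄ = [-126/83, 20/83, -54/83] = K·y
y = (KᵀK)⁻¹·Kᵀ·(x' − x̄) = [4]
z = y + H·x̄ = [4] + [-3] = [1]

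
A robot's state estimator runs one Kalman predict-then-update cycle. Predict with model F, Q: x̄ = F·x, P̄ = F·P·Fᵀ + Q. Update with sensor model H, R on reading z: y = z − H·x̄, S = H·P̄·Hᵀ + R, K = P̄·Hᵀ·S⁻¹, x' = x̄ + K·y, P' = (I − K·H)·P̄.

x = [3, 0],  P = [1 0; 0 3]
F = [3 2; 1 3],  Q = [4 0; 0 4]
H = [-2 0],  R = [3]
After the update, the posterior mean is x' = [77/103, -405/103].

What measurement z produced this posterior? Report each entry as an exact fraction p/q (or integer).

z = [-1]

x̄ = F·x = [9, 3]
P̄ = F·P·Fᵀ + Q = [25 21; 21 32]
S = H·P̄·Hᵀ + R = [103]
K = P̄·Hᵀ·S⁻¹ = [-50/103; -42/103]
x' − x̄ = [-850/103, -714/103] = K·y
y = (KᵀK)⁻¹·Kᵀ·(x' − x̄) = [17]
z = y + H·x̄ = [17] + [-18] = [-1]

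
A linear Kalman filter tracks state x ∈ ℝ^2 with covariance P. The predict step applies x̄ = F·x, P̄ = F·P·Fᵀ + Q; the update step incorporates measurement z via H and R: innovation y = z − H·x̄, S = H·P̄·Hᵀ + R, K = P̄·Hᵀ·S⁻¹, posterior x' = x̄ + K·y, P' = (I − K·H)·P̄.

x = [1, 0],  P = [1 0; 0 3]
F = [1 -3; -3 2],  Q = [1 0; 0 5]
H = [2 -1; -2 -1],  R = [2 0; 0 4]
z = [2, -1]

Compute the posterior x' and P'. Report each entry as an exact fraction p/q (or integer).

x' = [332/503, -403/503]
P' = [1055/3018 271/1509; 271/1509 1930/1509]

x̄ = F·x = [1, -3]
P̄ = F·P·Fᵀ + Q = [29 -21; -21 26]
y = z − H·x̄ = [-3, -2]
S = H·P̄·Hᵀ + R = [228 -90; -90 62]
K = P̄·Hᵀ·S⁻¹ = [392/1509 -221/1006; -694/1509 -206/503]
x' = x̄ + K·y = [332/503, -403/503]
P' = (I − K·H)·P̄ = [1055/3018 271/1509; 271/1509 1930/1509]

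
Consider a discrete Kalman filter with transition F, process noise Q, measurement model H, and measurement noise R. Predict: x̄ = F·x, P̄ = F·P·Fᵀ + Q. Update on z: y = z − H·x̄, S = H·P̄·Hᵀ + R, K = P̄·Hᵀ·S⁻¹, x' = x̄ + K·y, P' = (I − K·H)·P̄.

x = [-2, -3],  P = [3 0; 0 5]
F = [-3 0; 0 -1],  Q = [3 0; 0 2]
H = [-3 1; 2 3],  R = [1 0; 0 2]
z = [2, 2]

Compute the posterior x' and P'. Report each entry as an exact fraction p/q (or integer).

x̄ = F·x = [6, 3]
P̄ = F·P·Fᵀ + Q = [30 0; 0 7]
y = z − H·x̄ = [17, -19]
S = H·P̄·Hᵀ + R = [278 -159; -159 185]
K = P̄·Hᵀ·S⁻¹ = [-90/331 30/331; 14/79 21/79]
x' = x̄ + K·y = [-114/331, 76/79]
P' = (I − K·H)·P̄ = [30/331 0; 0 14/79]

x' = [-114/331, 76/79]
P' = [30/331 0; 0 14/79]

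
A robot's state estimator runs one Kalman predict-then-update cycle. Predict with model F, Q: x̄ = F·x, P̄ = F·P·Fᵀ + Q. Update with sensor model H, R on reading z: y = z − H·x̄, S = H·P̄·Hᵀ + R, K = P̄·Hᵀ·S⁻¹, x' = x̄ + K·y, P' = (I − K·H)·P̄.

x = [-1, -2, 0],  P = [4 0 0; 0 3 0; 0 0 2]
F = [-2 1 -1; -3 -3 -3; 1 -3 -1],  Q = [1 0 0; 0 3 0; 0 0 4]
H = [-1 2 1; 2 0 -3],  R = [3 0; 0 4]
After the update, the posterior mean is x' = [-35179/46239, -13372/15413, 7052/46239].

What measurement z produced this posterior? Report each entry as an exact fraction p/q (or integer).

x̄ = F·x = [0, 9, 5]
P̄ = F·P·Fᵀ + Q = [22 21 -15; 21 84 21; -15 21 37]
S = H·P̄·Hᵀ + R = [428 -272; -272 605]
K = P̄·Hᵀ·S⁻¹ = [27233/184956 9863/46239; 7994/15413 3059/15413; 9259/92478 -8695/46239]
x' − x̄ = [-35179/46239, -152089/15413, -224143/46239] = K·y
y = (KᵀK)⁻¹·Kᵀ·(x' − x̄) = [-24, 13]
z = y + H·x̄ = [-24, 13] + [23, -15] = [-1, -2]

z = [-1, -2]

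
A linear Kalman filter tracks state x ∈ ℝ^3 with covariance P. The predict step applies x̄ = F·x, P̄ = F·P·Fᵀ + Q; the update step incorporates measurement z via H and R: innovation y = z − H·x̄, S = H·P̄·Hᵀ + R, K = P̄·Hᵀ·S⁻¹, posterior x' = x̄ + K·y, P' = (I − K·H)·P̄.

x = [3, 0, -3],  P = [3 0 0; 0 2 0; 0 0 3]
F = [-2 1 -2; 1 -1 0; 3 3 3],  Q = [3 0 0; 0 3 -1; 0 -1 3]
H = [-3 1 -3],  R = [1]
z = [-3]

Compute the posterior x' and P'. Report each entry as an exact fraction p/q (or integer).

x̄ = F·x = [0, 3, 0]
P̄ = F·P·Fᵀ + Q = [29 -8 -30; -8 8 2; -30 2 75]
y = z − H·x̄ = [-6]
S = H·P̄·Hᵀ + R = [441]
K = P̄·Hᵀ·S⁻¹ = [-5/441; 26/441; -19/63]
x' = x̄ + K·y = [10/147, 389/147, 38/21]
P' = (I − K·H)·P̄ = [12764/441 -3398/441 -1985/63; -3398/441 2852/441 620/63; -1985/63 620/63 314/9]

x' = [10/147, 389/147, 38/21]
P' = [12764/441 -3398/441 -1985/63; -3398/441 2852/441 620/63; -1985/63 620/63 314/9]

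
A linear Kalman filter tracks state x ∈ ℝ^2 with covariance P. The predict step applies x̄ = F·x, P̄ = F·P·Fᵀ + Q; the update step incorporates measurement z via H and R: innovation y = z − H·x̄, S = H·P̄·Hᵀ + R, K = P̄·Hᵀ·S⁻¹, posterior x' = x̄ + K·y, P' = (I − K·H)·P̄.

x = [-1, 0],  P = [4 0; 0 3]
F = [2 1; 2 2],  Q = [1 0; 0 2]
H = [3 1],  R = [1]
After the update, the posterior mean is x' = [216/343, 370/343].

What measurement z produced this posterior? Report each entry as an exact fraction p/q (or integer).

z = [3]

x̄ = F·x = [-2, -2]
P̄ = F·P·Fᵀ + Q = [20 22; 22 30]
S = H·P̄·Hᵀ + R = [343]
K = P̄·Hᵀ·S⁻¹ = [82/343; 96/343]
x' − x̄ = [902/343, 1056/343] = K·y
y = (KᵀK)⁻¹·Kᵀ·(x' − x̄) = [11]
z = y + H·x̄ = [11] + [-8] = [3]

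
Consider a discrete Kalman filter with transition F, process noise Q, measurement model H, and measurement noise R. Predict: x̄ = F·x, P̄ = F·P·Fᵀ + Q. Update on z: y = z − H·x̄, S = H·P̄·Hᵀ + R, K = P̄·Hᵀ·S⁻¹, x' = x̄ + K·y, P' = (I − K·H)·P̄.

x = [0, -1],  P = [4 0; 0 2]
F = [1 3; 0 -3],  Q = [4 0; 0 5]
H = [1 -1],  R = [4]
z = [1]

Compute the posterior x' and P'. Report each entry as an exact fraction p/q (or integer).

x' = [41/89, -20/89]
P' = [378/89 202/89; 202/89 366/89]

x̄ = F·x = [-3, 3]
P̄ = F·P·Fᵀ + Q = [26 -18; -18 23]
y = z − H·x̄ = [7]
S = H·P̄·Hᵀ + R = [89]
K = P̄·Hᵀ·S⁻¹ = [44/89; -41/89]
x' = x̄ + K·y = [41/89, -20/89]
P' = (I − K·H)·P̄ = [378/89 202/89; 202/89 366/89]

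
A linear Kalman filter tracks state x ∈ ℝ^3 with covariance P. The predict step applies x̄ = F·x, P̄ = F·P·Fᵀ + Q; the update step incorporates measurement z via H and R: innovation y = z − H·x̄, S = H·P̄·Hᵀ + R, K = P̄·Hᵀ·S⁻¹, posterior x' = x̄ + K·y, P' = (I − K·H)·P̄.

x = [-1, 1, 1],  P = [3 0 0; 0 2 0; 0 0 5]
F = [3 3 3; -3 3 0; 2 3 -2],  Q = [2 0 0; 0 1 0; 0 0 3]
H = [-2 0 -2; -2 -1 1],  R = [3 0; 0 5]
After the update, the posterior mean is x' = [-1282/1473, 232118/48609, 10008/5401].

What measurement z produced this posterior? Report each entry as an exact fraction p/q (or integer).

z = [-2, -1]

x̄ = F·x = [3, 6, -1]
P̄ = F·P·Fᵀ + Q = [92 -9 6; -9 46 0; 6 0 53]
S = H·P̄·Hᵀ + R = [631 256; 256 412]
K = P̄·Hᵀ·S⁻¹ = [-284/1473 -1711/5892; 3646/48609 -5569/48609; -1642/5401 6231/21604]
x' − x̄ = [-5701/1473, -59536/48609, 15409/5401] = K·y
y = (KᵀK)⁻¹·Kᵀ·(x' − x̄) = [2, 12]
z = y + H·x̄ = [2, 12] + [-4, -13] = [-2, -1]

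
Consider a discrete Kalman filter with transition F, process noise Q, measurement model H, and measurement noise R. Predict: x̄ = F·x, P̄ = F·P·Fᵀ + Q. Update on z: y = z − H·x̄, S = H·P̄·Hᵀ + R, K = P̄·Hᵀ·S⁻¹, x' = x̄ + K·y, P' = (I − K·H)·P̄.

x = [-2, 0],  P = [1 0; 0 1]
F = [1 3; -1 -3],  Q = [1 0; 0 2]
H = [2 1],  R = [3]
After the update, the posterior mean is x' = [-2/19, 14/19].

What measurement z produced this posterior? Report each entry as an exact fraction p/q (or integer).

x̄ = F·x = [-2, 2]
P̄ = F·P·Fᵀ + Q = [11 -10; -10 12]
S = H·P̄·Hᵀ + R = [19]
K = P̄·Hᵀ·S⁻¹ = [12/19; -8/19]
x' − x̄ = [36/19, -24/19] = K·y
y = (KᵀK)⁻¹·Kᵀ·(x' − x̄) = [3]
z = y + H·x̄ = [3] + [-2] = [1]

z = [1]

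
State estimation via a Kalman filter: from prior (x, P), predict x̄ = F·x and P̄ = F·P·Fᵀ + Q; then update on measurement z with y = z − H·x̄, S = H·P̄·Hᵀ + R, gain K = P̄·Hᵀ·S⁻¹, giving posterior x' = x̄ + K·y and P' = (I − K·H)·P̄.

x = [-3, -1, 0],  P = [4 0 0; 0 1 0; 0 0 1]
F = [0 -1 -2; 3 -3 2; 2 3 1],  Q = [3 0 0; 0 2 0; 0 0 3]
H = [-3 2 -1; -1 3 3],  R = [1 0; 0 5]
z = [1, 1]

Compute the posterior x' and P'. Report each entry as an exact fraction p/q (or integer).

x' = [18783/23495, 31011/23495, -3912/4699]
P' = [138749/23495 153428/23495 -21334/4699; 153428/23495 34741/4699 -117649/23495; -21334/4699 -117649/23495 90279/23495]

x̄ = F·x = [1, -6, -9]
P̄ = F·P·Fᵀ + Q = [8 -1 -5; -1 51 17; -5 17 29]
y = z − H·x̄ = [7, 47]
S = H·P̄·Hᵀ + R = [220 345; 345 1075]
K = P̄·Hᵀ·S⁻¹ = [-2721/23495 61/4699; 955/4699 2948/23495; -5567/23495 4912/23495]
x' = x̄ + K·y = [18783/23495, 31011/23495, -3912/4699]
P' = (I − K·H)·P̄ = [138749/23495 153428/23495 -21334/4699; 153428/23495 34741/4699 -117649/23495; -21334/4699 -117649/23495 90279/23495]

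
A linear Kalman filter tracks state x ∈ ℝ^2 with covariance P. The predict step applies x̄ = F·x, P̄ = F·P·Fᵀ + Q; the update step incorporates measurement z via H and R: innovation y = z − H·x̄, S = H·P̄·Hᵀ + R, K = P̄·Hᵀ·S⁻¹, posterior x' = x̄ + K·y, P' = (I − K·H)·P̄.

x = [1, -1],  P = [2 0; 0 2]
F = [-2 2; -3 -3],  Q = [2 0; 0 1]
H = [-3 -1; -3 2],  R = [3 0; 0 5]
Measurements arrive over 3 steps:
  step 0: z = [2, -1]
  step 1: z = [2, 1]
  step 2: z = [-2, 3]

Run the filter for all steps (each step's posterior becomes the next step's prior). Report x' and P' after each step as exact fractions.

step 0: x̄ = F·x = [-4, 0]
step 0: P̄ = F·P·Fᵀ + Q = [18 0; 0 37]
step 0: y = z − H·x̄ = [-10, -13]
step 0: S = H·P̄·Hᵀ + R = [202 88; 88 315]
step 0: K = P̄·Hᵀ·S⁻¹ = [-6129/27943 -3078/27943; -18167/55886 9102/27943]
step 0: x' = x̄ + K·y = [-10468/27943, -27491/27943]
step 0: P' = (I − K·H)·P̄ = [5796/27943 999/27943; 999/27943 48507/55886]
step 1: x̄ = F·x = [-34046/27943, 113877/27943]
step 1: P̄ = F·P·Fᵀ + Q = [168092/27943 -110745/27943; -110745/27943 632741/55886]
step 1: y = z − H·x̄ = [67625/27943, -301949/27943]
step 1: S = H·P̄·Hᵀ + R = [2497115/55886 1212322/27943; 1212322/27943 4246965/27943]
step 1: K = P̄·Hᵀ·S⁻¹ = [-56647482/274333849 -30710682/274333849; -78909613/274333849 84858114/274333849]
step 1: x' = x̄ + K·y = [-139487402/274333849, 10064434/274333849]
step 1: P' = (I − K·H)·P̄ = [54826478/274333849 5463012/274333849; 5463012/274333849 220339803/274333849]
step 2: x̄ = F·x = [299103672/274333849, 388268904/274333849]
step 2: P̄ = F·P·Fᵀ + Q = [1605628726/274333849 -993079950/274333849; -993079950/274333849 2849164594/274333849]
step 2: y = z − H·x̄ = [23771362/8849479, 943774755/274333849]
step 2: S = H·P̄·Hᵀ + R = [392398225/8849479 378437716/8849479; 378437716/8849479 39135945555/274333849]
step 2: K = P̄·Hᵀ·S⁻¹ = [-254572546548/1233655373141 -138135895938/1233655373141; -352529896832/1233655373141 379212980226/1233655373141]
step 2: x' = x̄ + K·y = [185992577994/1233655373141, 2103634202110/1233655373141]
step 2: P' = (I − K·H)·P̄ = [246457195442/1233655373141 24346053318/1233655373141; 24346053318/1233655373141 984551530542/1233655373141]

step 0: x' = [-10468/27943, -27491/27943], P' = [5796/27943 999/27943; 999/27943 48507/55886]
step 1: x' = [-139487402/274333849, 10064434/274333849], P' = [54826478/274333849 5463012/274333849; 5463012/274333849 220339803/274333849]
step 2: x' = [185992577994/1233655373141, 2103634202110/1233655373141], P' = [246457195442/1233655373141 24346053318/1233655373141; 24346053318/1233655373141 984551530542/1233655373141]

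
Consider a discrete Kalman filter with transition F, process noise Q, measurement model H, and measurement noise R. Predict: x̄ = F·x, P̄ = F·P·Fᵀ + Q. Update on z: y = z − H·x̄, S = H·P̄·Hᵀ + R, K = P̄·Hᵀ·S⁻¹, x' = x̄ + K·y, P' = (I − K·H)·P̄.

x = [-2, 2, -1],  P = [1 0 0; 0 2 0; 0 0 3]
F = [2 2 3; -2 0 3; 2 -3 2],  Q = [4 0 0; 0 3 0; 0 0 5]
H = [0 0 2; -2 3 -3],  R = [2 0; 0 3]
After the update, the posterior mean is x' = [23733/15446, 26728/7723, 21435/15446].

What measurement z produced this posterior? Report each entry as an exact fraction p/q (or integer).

x̄ = F·x = [-3, 1, -12]
P̄ = F·P·Fᵀ + Q = [43 23 10; 23 34 14; 10 14 39]
S = H·P̄·Hᵀ + R = [158 -190; -190 424]
K = P̄·Hᵀ·S⁻¹ = [-225/15446 -1813/15446; 3633/7723 1883/7723; 7511/15446 -95/15446]
x' − x̄ = [70071/15446, 19005/7723, 206787/15446] = K·y
y = (KᵀK)⁻¹·Kᵀ·(x' − x̄) = [27, -42]
z = y + H·x̄ = [27, -42] + [-24, 45] = [3, 3]

z = [3, 3]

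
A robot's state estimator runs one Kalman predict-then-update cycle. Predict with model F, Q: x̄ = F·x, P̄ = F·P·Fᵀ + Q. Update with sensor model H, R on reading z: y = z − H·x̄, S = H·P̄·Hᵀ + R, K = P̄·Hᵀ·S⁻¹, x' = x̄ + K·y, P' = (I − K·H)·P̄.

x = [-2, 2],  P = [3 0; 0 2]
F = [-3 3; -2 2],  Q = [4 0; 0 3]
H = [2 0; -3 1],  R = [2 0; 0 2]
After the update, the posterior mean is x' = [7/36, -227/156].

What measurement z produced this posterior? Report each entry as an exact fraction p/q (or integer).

z = [-1, -3]

x̄ = F·x = [12, 8]
P̄ = F·P·Fᵀ + Q = [49 30; 30 23]
S = H·P̄·Hᵀ + R = [198 -234; -234 286]
K = P̄·Hᵀ·S⁻¹ = [25/72 -1/8; 19/24 43/104]
x' − x̄ = [-425/36, -1475/156] = K·y
y = (KᵀK)⁻¹·Kᵀ·(x' − x̄) = [-25, 25]
z = y + H·x̄ = [-25, 25] + [24, -28] = [-1, -3]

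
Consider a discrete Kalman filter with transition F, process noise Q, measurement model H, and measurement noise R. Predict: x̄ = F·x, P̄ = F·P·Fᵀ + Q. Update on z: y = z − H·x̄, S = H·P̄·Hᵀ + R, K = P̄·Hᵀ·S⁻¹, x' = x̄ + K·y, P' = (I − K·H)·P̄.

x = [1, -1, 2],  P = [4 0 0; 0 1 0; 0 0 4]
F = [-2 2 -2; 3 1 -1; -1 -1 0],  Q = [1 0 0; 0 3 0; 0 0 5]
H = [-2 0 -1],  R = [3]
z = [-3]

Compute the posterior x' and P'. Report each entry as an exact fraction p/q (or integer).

x̄ = F·x = [-8, 0, 0]
P̄ = F·P·Fᵀ + Q = [37 -14 6; -14 44 -13; 6 -13 10]
y = z − H·x̄ = [-19]
S = H·P̄·Hᵀ + R = [185]
K = P̄·Hᵀ·S⁻¹ = [-16/37; 41/185; -22/185]
x' = x̄ + K·y = [8/37, -779/185, 418/185]
P' = (I − K·H)·P̄ = [89/37 138/37 -130/37; 138/37 6459/185 -1503/185; -130/37 -1503/185 1366/185]

x' = [8/37, -779/185, 418/185]
P' = [89/37 138/37 -130/37; 138/37 6459/185 -1503/185; -130/37 -1503/185 1366/185]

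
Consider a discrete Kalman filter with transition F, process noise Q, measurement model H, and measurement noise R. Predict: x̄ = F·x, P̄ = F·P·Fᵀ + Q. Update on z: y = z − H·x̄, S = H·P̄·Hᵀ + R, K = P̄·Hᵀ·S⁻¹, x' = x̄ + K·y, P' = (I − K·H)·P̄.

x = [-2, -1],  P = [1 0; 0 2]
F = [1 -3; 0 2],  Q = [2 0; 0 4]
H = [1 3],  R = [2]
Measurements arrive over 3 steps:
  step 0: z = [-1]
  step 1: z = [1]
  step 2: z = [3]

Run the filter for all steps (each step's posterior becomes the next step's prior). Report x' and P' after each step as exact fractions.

step 0: x̄ = F·x = [1, -2]
step 0: P̄ = F·P·Fᵀ + Q = [21 -12; -12 12]
step 0: y = z − H·x̄ = [4]
step 0: S = H·P̄·Hᵀ + R = [59]
step 0: K = P̄·Hᵀ·S⁻¹ = [-15/59; 24/59]
step 0: x' = x̄ + K·y = [-1/59, -22/59]
step 0: P' = (I − K·H)·P̄ = [1014/59 -348/59; -348/59 132/59]
step 1: x̄ = F·x = [65/59, -44/59]
step 1: P̄ = F·P·Fᵀ + Q = [4408/59 -1488/59; -1488/59 764/59]
step 1: y = z − H·x̄ = [126/59]
step 1: S = H·P̄·Hᵀ + R = [2474/59]
step 1: K = P̄·Hᵀ·S⁻¹ = [-28/1237; 402/1237]
step 1: x' = x̄ + K·y = [1303/1237, -64/1237]
step 1: P' = (I − K·H)·P̄ = [92392/1237 -30816/1237; -30816/1237 10540/1237]
step 2: x̄ = F·x = [1495/1237, -128/1237]
step 2: P̄ = F·P·Fᵀ + Q = [374622/1237 -124872/1237; -124872/1237 47108/1237]
step 2: y = z − H·x̄ = [2600/1237]
step 2: S = H·P̄·Hᵀ + R = [51836/1237]
step 2: K = P̄·Hᵀ·S⁻¹ = [3/25918; 4113/12959]
step 2: x' = x̄ + K·y = [15665/12959, 7304/12959]
step 2: P' = (I − K·H)·P̄ = [3924597/12959 -1308198/12959; -1308198/12959 438808/12959]

step 0: x' = [-1/59, -22/59], P' = [1014/59 -348/59; -348/59 132/59]
step 1: x' = [1303/1237, -64/1237], P' = [92392/1237 -30816/1237; -30816/1237 10540/1237]
step 2: x' = [15665/12959, 7304/12959], P' = [3924597/12959 -1308198/12959; -1308198/12959 438808/12959]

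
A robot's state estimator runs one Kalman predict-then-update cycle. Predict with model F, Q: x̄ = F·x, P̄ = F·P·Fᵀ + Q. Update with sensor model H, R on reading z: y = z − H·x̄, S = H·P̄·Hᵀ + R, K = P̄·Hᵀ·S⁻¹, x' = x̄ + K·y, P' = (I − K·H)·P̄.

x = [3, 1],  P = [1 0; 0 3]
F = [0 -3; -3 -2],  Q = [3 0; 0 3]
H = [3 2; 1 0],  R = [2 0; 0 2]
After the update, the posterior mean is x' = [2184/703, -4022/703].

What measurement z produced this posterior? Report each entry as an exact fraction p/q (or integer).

z = [-2, 3]

x̄ = F·x = [-3, -11]
P̄ = F·P·Fᵀ + Q = [30 18; 18 24]
S = H·P̄·Hᵀ + R = [584 126; 126 32]
K = P̄·Hᵀ·S⁻¹ = [63/703 411/703; 249/703 -585/703]
x' − x̄ = [4293/703, 3711/703] = K·y
y = (KᵀK)⁻¹·Kᵀ·(x' − x̄) = [29, 6]
z = y + H·x̄ = [29, 6] + [-31, -3] = [-2, 3]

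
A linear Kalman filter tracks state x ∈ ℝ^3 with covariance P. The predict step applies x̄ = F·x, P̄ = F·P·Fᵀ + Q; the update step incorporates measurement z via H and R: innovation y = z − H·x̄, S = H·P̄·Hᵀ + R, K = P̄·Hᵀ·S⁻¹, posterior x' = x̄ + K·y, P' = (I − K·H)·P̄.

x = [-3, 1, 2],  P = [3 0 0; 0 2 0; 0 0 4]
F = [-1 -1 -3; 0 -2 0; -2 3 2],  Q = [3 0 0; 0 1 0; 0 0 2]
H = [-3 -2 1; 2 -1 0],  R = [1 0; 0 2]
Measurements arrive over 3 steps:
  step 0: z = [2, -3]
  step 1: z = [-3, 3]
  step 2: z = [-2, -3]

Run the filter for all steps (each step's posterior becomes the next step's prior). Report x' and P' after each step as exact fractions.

step 0: x̄ = F·x = [-4, -2, 13]
step 0: P̄ = F·P·Fᵀ + Q = [44 4 -24; 4 9 -12; -24 -12 48]
step 0: y = z − H·x̄ = [-27, 3]
step 0: S = H·P̄·Hᵀ + R = [721 -286; -286 171]
step 0: K = P̄·Hᵀ·S⁻¹ = [-804/8299 2732/8299; -7468/41495 -12733/41495; 14328/41495 15228/41495]
step 0: x' = x̄ + K·y = [-3292/8299, 80447/41495, 198263/41495]
step 0: P' = (I − K·H)·P̄ = [3812/8299 2160/8299 14952/8299; 2160/8299 47066/41495 119064/41495; 14952/8299 119064/41495 476736/41495]
step 1: x̄ = F·x = [-658776/41495, -160894/41495, 670787/41495]
step 1: P̄ = F·P·Fᵀ + Q = [5665779/41495 830116/41495 -3984958/41495; 830116/41495 229759/41495 -715452/41495; -3984958/41495 -715452/41495 3190856/41495]
step 1: y = z − H·x̄ = [-3093388/41495, 1281143/41495]
step 1: S = H·P̄·Hᵀ + R = [91876346/41495 -41619736/41495; -41619736/41495 19655401/41495]
step 1: K = P̄·Hᵀ·S⁻¹ = [-192329297/1775249990 270612394/887624995; -150709561/887624995 -254523861/887624995; 287884227/887624995 281979592/887624995]
step 1: x' = x̄ + K·y = [1432020732/887624995, -64871703/887624995, 1593586571/887624995]
step 1: P' = (I − K·H)·P̄ = [475047421/1775249990 -66177367/887624995 484051749/887624995; -66177367/887624995 376692988/887624995 404144314/887624995; 484051749/887624995 404144314/887624995 2548328102/887624995]
step 2: x̄ = F·x = [-6147908742/887624995, 129743406/887624995, 128516569/887624995]
step 2: P̄ = F·P·Fᵀ + Q = [62817732491/1775249990 3045897126/887624995 -18388203246/887624995; 3045897126/887624995 2394396947/887624995 -4141444652/887624995; -18388203246/887624995 -4141444652/887624995 18080340312/887624995]
step 2: y = z − H·x̄ = [-20088005973/887624995, 1952537181/177524999]
step 2: S = H·P̄·Hᵀ + R = [949342225801/1775249990 -43869052509/177524999; -43869052509/177524999 23524304683/177524999]
step 2: K = P̄·Hᵀ·S⁻¹ = [-1919237904243/17392919899727 5259505104248/17392919899727; -2961094758306/17392919899727 -4975225239629/17392919899727; 5477773623556/17392919899727 5389374308396/17392919899727]
step 2: x' = x̄ + K·y = [-19185495635889/17392919899727, 14834580608469/17392919899727, -62174344562011/17392919899727]
step 2: P' = (I − K·H)·P̄ = [4613910832705/17392919899727 -1291188543086/17392919899727 9340117507700/17392919899727; -1291188543086/17392919899727 7368073393086/17392919899727 7901486398608/17392919899727; 9340117507700/17392919899727 7901486398608/17392919899727 49301098943872/17392919899727]

step 0: x' = [-3292/8299, 80447/41495, 198263/41495], P' = [3812/8299 2160/8299 14952/8299; 2160/8299 47066/41495 119064/41495; 14952/8299 119064/41495 476736/41495]
step 1: x' = [1432020732/887624995, -64871703/887624995, 1593586571/887624995], P' = [475047421/1775249990 -66177367/887624995 484051749/887624995; -66177367/887624995 376692988/887624995 404144314/887624995; 484051749/887624995 404144314/887624995 2548328102/887624995]
step 2: x' = [-19185495635889/17392919899727, 14834580608469/17392919899727, -62174344562011/17392919899727], P' = [4613910832705/17392919899727 -1291188543086/17392919899727 9340117507700/17392919899727; -1291188543086/17392919899727 7368073393086/17392919899727 7901486398608/17392919899727; 9340117507700/17392919899727 7901486398608/17392919899727 49301098943872/17392919899727]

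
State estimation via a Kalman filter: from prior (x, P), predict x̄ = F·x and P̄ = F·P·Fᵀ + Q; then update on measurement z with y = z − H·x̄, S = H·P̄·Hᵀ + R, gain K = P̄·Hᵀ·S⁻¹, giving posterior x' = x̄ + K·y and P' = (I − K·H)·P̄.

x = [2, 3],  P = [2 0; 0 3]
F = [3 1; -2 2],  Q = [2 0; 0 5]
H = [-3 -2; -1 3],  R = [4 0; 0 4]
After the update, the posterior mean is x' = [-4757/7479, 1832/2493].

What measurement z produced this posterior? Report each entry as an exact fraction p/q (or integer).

z = [1, 3]

x̄ = F·x = [9, 2]
P̄ = F·P·Fᵀ + Q = [23 -6; -6 25]
S = H·P̄·Hᵀ + R = [239 -39; -39 288]
K = P̄·Hᵀ·S⁻¹ = [-6005/22437 -12022/67311; -673/7479 6037/22437]
x' − x̄ = [-72068/7479, -3154/2493] = K·y
y = (KᵀK)⁻¹·Kᵀ·(x' − x̄) = [32, 6]
z = y + H·x̄ = [32, 6] + [-31, -3] = [1, 3]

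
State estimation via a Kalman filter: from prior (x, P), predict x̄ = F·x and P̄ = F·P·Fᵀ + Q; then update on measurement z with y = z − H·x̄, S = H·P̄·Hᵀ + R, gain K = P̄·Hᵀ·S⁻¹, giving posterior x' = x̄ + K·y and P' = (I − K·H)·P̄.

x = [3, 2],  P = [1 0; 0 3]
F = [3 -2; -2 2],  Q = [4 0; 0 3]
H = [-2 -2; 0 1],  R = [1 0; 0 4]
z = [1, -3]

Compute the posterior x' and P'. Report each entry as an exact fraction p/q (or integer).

x̄ = F·x = [5, -2]
P̄ = F·P·Fᵀ + Q = [25 -18; -18 19]
y = z − H·x̄ = [7, -1]
S = H·P̄·Hᵀ + R = [33 -2; -2 23]
K = P̄·Hᵀ·S⁻¹ = [-358/755 -622/755; -8/755 623/755]
x' = x̄ + K·y = [1891/755, -2189/755]
P' = (I − K·H)·P̄ = [2667/755 -2488/755; -2488/755 2492/755]

x' = [1891/755, -2189/755]
P' = [2667/755 -2488/755; -2488/755 2492/755]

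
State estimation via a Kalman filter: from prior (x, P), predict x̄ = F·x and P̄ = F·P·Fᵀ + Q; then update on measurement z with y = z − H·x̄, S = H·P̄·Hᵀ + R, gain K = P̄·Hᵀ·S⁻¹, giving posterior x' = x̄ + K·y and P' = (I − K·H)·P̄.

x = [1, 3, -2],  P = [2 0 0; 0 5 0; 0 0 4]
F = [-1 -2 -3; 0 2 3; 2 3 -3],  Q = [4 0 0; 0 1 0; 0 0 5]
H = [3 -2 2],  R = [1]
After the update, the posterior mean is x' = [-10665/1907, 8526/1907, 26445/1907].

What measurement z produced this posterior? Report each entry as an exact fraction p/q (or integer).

x̄ = F·x = [-1, 0, 17]
P̄ = F·P·Fᵀ + Q = [62 -56 2; -56 57 -6; 2 -6 94]
S = H·P̄·Hᵀ + R = [1907]
K = P̄·Hᵀ·S⁻¹ = [302/1907; -294/1907; 206/1907]
x' − x̄ = [-8758/1907, 8526/1907, -5974/1907] = K·y
y = (KᵀK)⁻¹·Kᵀ·(x' − x̄) = [-29]
z = y + H·x̄ = [-29] + [31] = [2]

z = [2]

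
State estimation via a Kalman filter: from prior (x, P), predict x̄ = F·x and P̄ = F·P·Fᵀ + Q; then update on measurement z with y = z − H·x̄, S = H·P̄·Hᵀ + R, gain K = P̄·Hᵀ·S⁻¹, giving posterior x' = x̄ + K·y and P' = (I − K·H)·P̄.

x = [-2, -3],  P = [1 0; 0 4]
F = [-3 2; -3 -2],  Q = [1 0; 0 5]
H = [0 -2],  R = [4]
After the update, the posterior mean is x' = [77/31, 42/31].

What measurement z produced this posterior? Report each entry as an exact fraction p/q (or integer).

x̄ = F·x = [0, 12]
P̄ = F·P·Fᵀ + Q = [26 -7; -7 30]
S = H·P̄·Hᵀ + R = [124]
K = P̄·Hᵀ·S⁻¹ = [7/62; -15/31]
x' − x̄ = [77/31, -330/31] = K·y
y = (KᵀK)⁻¹·Kᵀ·(x' − x̄) = [22]
z = y + H·x̄ = [22] + [-24] = [-2]

z = [-2]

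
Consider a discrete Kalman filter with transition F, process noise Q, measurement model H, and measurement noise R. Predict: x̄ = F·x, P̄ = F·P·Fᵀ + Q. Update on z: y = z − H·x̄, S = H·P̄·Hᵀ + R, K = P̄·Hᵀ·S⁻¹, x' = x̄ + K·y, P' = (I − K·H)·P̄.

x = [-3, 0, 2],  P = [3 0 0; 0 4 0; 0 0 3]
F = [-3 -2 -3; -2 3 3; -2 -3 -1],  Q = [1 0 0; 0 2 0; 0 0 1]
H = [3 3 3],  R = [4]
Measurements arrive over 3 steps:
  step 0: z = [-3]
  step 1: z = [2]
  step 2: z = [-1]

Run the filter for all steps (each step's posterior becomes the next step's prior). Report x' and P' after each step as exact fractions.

step 0: x̄ = F·x = [3, 12, 4]
step 0: P̄ = F·P·Fᵀ + Q = [71 -33 51; -33 77 -33; 51 -33 52]
step 0: y = z − H·x̄ = [-60]
step 0: S = H·P̄·Hᵀ + R = [1534]
step 0: K = P̄·Hᵀ·S⁻¹ = [267/1534; 33/1534; 105/767]
step 0: x' = x̄ + K·y = [-5709/767, 8214/767, -3232/767]
step 0: P' = (I − K·H)·P̄ = [37625/1534 -59433/1534 11082/767; -59433/1534 117029/1534 -28776/767; 11082/767 -28776/767 17834/767]
step 1: x̄ = F·x = [10395/767, 2028/59, -9992/767]
step 1: P̄ = F·P·Fᵀ + Q = [124419/1534 22809/118 -171297/1534; 22809/118 72241/118 -31369/118; -171297/1534 -31369/118 271111/1534]
step 1: y = z − H·x̄ = [-6059/59]
step 1: S = H·P̄·Hᵀ + R = [533209/118]
step 1: K = P̄·Hᵀ·S⁻¹ = [57609/533209; 191043/533209; -71073/533209]
step 1: x' = x̄ + K·y = [17034228/6931717, -1291215/533209, 4582757/6931717]
step 1: P' = (I − K·H)·P̄ = [196584501/6931717 9798033/533209 -322960374/6931717; 9798033/533209 17136640/533209 -26679949/533209; -322960374/6931717 -26679949/533209 668567779/6931717]
step 2: x̄ = F·x = [-2406105/533209, -70677570/6931717, 508964/301379]
step 2: P̄ = F·P·Fᵀ + Q = [18272453/533209 -49204761/533209 -1819867/23183; -49204761/533209 4926221603/6931717 96937449/301379; -1819867/23183 96937449/301379 70540870/301379]
step 2: y = z − H·x̄ = [263820572/6931717]
step 2: S = H·P̄·Hᵀ + R = [79927224004/6931717]
step 2: K = P̄·Hᵀ·S⁻¹ = [-2838780711/79927224004; 19548363111/79927224004; 2480895828/19981806001]
step 2: x' = x̄ + K·y = [-117178816014/19981806001, -17737366941/19981806001, 128167640764/19981806001]
step 2: P' = (I − K·H)·P̄ = [1576433060855/79927224004 630019477497/79927224004 -552559394825/19981806001; 630019477497/79927224004 1673570521823/79927224004 -569381378793/19981806001; -552559394825/19981806001 -569381378793/19981806001 1125248634722/19981806001]

step 0: x' = [-5709/767, 8214/767, -3232/767], P' = [37625/1534 -59433/1534 11082/767; -59433/1534 117029/1534 -28776/767; 11082/767 -28776/767 17834/767]
step 1: x' = [17034228/6931717, -1291215/533209, 4582757/6931717], P' = [196584501/6931717 9798033/533209 -322960374/6931717; 9798033/533209 17136640/533209 -26679949/533209; -322960374/6931717 -26679949/533209 668567779/6931717]
step 2: x' = [-117178816014/19981806001, -17737366941/19981806001, 128167640764/19981806001], P' = [1576433060855/79927224004 630019477497/79927224004 -552559394825/19981806001; 630019477497/79927224004 1673570521823/79927224004 -569381378793/19981806001; -552559394825/19981806001 -569381378793/19981806001 1125248634722/19981806001]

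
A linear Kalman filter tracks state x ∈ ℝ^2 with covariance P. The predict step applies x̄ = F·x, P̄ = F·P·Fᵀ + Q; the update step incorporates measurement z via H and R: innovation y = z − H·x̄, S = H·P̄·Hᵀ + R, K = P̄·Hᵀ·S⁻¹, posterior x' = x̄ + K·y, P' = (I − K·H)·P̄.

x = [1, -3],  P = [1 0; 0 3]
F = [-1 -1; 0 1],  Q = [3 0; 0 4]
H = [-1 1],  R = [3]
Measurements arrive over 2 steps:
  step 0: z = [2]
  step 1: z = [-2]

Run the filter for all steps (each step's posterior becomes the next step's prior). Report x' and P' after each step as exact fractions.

step 0: x̄ = F·x = [2, -3]
step 0: P̄ = F·P·Fᵀ + Q = [7 -3; -3 7]
step 0: y = z − H·x̄ = [7]
step 0: S = H·P̄·Hᵀ + R = [23]
step 0: K = P̄·Hᵀ·S⁻¹ = [-10/23; 10/23]
step 0: x' = x̄ + K·y = [-24/23, 1/23]
step 0: P' = (I − K·H)·P̄ = [61/23 31/23; 31/23 61/23]
step 1: x̄ = F·x = [1, 1/23]
step 1: P̄ = F·P·Fᵀ + Q = [11 -4; -4 153/23]
step 1: y = z − H·x̄ = [-24/23]
step 1: S = H·P̄·Hᵀ + R = [659/23]
step 1: K = P̄·Hᵀ·S⁻¹ = [-345/659; 245/659]
step 1: x' = x̄ + K·y = [1019/659, -227/659]
step 1: P' = (I − K·H)·P̄ = [2074/659 1039/659; 1039/659 1774/659]

step 0: x' = [-24/23, 1/23], P' = [61/23 31/23; 31/23 61/23]
step 1: x' = [1019/659, -227/659], P' = [2074/659 1039/659; 1039/659 1774/659]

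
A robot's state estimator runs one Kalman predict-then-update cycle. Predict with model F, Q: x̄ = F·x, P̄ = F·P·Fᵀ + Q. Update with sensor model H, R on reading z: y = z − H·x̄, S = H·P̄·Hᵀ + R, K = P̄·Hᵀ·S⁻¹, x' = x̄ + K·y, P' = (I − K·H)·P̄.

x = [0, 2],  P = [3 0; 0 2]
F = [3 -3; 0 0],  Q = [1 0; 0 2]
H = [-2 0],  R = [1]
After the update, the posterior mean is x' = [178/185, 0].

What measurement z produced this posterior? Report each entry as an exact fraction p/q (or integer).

z = [-2]

x̄ = F·x = [-6, 0]
P̄ = F·P·Fᵀ + Q = [46 0; 0 2]
S = H·P̄·Hᵀ + R = [185]
K = P̄·Hᵀ·S⁻¹ = [-92/185; 0]
x' − x̄ = [1288/185, 0] = K·y
y = (KᵀK)⁻¹·Kᵀ·(x' − x̄) = [-14]
z = y + H·x̄ = [-14] + [12] = [-2]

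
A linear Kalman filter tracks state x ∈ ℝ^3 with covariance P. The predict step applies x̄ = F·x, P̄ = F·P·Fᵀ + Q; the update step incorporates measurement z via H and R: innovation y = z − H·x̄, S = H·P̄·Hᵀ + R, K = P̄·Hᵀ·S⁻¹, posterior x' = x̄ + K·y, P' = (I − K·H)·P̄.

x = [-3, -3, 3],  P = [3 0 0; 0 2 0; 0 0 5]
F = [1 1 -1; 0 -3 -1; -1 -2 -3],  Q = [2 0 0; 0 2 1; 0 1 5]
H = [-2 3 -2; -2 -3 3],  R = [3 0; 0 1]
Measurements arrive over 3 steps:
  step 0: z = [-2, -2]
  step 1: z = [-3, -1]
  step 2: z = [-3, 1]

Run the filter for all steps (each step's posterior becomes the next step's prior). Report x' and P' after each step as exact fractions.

step 0: x̄ = F·x = [-9, 6, 0]
step 0: P̄ = F·P·Fᵀ + Q = [12 -1 8; -1 25 28; 8 28 61]
step 0: y = z − H·x̄ = [-38, -2]
step 0: S = H·P̄·Hᵀ + R = [260 -139; -139 211]
step 0: K = P̄·Hᵀ·S⁻¹ = [-8656/35539 -5197/35539; 5960/35539 5779/35539; 143/35539 14074/35539]
step 0: x' = x̄ + K·y = [19471/35539, -24804/35539, -33582/35539]
step 0: P' = (I − K·H)·P̄ = [69851/35539 203404/35539 248239/35539; 203404/35539 699746/35539 837275/35539; 248239/35539 837275/35539 1007459/35539]
step 1: x̄ = F·x = [28249/35539, 107994/35539, 130883/35539]
step 1: P̄ = F·P·Fᵀ + Q = [83914/35539 -275680/35539 -390931/35539; -275680/35539 12399901/35539 17324868/35539; -390931/35539 17324868/35539 24464011/35539]
step 1: y = z − H·x̄ = [-112335/35539, -47708/35539]
step 1: S = H·P̄·Hᵀ + R = [2179722/35539 2607363/35539; 2607363/35539 21681791/35539]
step 1: K = P̄·Hᵀ·S⁻¹ = [-30757379/379507349 -5290712/379507349; 767641126/1138522047 237492173/379507349; 235665163/379507349 360225290/379507349]
step 1: x' = x̄ + K·y = [405983358/379507349, 25603368/379507349, 169165878/379507349]
step 1: P' = (I − K·H)·P̄ = [635281360/379507349 2021805255/379507349 2443562591/379507349; 2021805255/379507349 22995960274/1138522047 9092354319/379507349; 2443562591/379507349 9092354319/379507349 10841471143/379507349]
step 2: x̄ = F·x = [262420848/379507349, -245975982/379507349, -964687728/379507349]
step 2: P̄ = F·P·Fᵀ + Q = [2618591947/1138522047 -2478758849/379507349 -10459210139/1138522047; -2478758849/379507349 135142492577/379507349 187420717191/379507349; -10459210139/1138522047 187420717191/379507349 787872561454/1138522047]
step 2: y = z − H·x̄ = [-1805127861/379507349, 3060484283/379507349]
step 2: S = H·P̄·Hᵀ + R = [72643297900/1138522047 89242393358/1138522047; 89242393358/1138522047 666869717290/1138522047]
step 2: K = P̄·Hᵀ·S⁻¹ = [-1380316234805/17777174745094 -196646003851/17777174745094; 12205563517595/17777174745094 11305612307963/17777174745094; 5650113213309/8888587372547 17088132670777/17777174745094]
step 2: x' = x̄ + K·y = [37064748776/38148443659, 46340222339/38148443659, 166809727733/76296887318]
step 2: P' = (I − K·H)·P̄ = [30381297781829/17777174745094 96998946565781/17777174745094 58593798209525/8888587372547; 96998946565781/17777174745094 367483587310697/17777174745094 217959044561936/8888587372547; 58593798209525/8888587372547 217959044561936/8888587372547 519739197626831/17777174745094]

step 0: x' = [19471/35539, -24804/35539, -33582/35539], P' = [69851/35539 203404/35539 248239/35539; 203404/35539 699746/35539 837275/35539; 248239/35539 837275/35539 1007459/35539]
step 1: x' = [405983358/379507349, 25603368/379507349, 169165878/379507349], P' = [635281360/379507349 2021805255/379507349 2443562591/379507349; 2021805255/379507349 22995960274/1138522047 9092354319/379507349; 2443562591/379507349 9092354319/379507349 10841471143/379507349]
step 2: x' = [37064748776/38148443659, 46340222339/38148443659, 166809727733/76296887318], P' = [30381297781829/17777174745094 96998946565781/17777174745094 58593798209525/8888587372547; 96998946565781/17777174745094 367483587310697/17777174745094 217959044561936/8888587372547; 58593798209525/8888587372547 217959044561936/8888587372547 519739197626831/17777174745094]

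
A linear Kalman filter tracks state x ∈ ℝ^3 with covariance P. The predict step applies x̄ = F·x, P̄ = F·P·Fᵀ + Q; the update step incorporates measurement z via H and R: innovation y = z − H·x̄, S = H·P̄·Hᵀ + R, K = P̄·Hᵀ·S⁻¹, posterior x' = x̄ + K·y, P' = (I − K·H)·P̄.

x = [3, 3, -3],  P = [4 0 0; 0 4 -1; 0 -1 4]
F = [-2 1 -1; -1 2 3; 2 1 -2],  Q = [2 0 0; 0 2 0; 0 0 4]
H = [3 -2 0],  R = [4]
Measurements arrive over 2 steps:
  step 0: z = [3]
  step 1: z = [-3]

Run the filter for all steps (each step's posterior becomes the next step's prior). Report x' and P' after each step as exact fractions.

step 0: x̄ = F·x = [0, -6, 15]
step 0: P̄ = F·P·Fᵀ + Q = [28 3 -1; 3 46 -23; -1 -23 44]
step 0: y = z − H·x̄ = [-9]
step 0: S = H·P̄·Hᵀ + R = [404]
step 0: K = P̄·Hᵀ·S⁻¹ = [39/202; -83/404; 43/404]
step 0: x' = x̄ + K·y = [-351/202, -1677/404, 5673/404]
step 0: P' = (I − K·H)·P̄ = [1307/101 3843/202 -1879/202; 3843/202 11695/404 -5723/404; -1879/202 -5723/404 15927/404]
step 1: x̄ = F·x = [-2973/202, 14367/404, -14427/404]
step 1: P̄ = F·P·Fᵀ + Q = [3753/101 -19649/202 16145/202; -19649/202 119287/404 -83911/404; 16145/202 -83911/404 181631/404]
step 1: y = z − H·x̄ = [11340/101]
step 1: S = H·P̄·Hᵀ + R = [271362/101]
step 1: K = P̄·Hᵀ·S⁻¹ = [15454/135681; -12731/38766; 66173/271362]
step 1: x' = x̄ + K·y = [-24933/12922, -4839/3692, -215307/25844]
step 1: P' = (I − K·H)·P̄ = [312461/135681 125081/38766 1438561/271362; 125081/38766 60881/11076 578713/77532; 1438561/271362 578713/77532 157288553/542724]

step 0: x' = [-351/202, -1677/404, 5673/404], P' = [1307/101 3843/202 -1879/202; 3843/202 11695/404 -5723/404; -1879/202 -5723/404 15927/404]
step 1: x' = [-24933/12922, -4839/3692, -215307/25844], P' = [312461/135681 125081/38766 1438561/271362; 125081/38766 60881/11076 578713/77532; 1438561/271362 578713/77532 157288553/542724]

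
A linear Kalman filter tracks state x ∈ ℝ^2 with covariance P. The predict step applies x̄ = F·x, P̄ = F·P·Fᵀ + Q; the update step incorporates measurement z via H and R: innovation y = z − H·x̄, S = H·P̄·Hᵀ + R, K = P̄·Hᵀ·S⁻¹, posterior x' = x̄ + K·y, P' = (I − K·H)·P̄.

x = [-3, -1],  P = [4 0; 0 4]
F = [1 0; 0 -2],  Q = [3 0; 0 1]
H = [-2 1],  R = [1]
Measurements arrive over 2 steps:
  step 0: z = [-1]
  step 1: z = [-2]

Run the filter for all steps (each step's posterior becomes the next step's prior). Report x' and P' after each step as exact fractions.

step 0: x̄ = F·x = [-3, 2]
step 0: P̄ = F·P·Fᵀ + Q = [7 0; 0 17]
step 0: y = z − H·x̄ = [-9]
step 0: S = H·P̄·Hᵀ + R = [46]
step 0: K = P̄·Hᵀ·S⁻¹ = [-7/23; 17/46]
step 0: x' = x̄ + K·y = [-6/23, -61/46]
step 0: P' = (I − K·H)·P̄ = [63/23 119/23; 119/23 493/46]
step 1: x̄ = F·x = [-6/23, 61/23]
step 1: P̄ = F·P·Fᵀ + Q = [132/23 -238/23; -238/23 1009/23]
step 1: y = z − H·x̄ = [-119/23]
step 1: S = H·P̄·Hᵀ + R = [2512/23]
step 1: K = P̄·Hᵀ·S⁻¹ = [-251/1256; 1485/2512]
step 1: x' = x̄ + K·y = [971/1256, -1021/2512]
step 1: P' = (I − K·H)·P̄ = [865/628 3209/1256; 3209/1256 14321/2512]

step 0: x' = [-6/23, -61/46], P' = [63/23 119/23; 119/23 493/46]
step 1: x' = [971/1256, -1021/2512], P' = [865/628 3209/1256; 3209/1256 14321/2512]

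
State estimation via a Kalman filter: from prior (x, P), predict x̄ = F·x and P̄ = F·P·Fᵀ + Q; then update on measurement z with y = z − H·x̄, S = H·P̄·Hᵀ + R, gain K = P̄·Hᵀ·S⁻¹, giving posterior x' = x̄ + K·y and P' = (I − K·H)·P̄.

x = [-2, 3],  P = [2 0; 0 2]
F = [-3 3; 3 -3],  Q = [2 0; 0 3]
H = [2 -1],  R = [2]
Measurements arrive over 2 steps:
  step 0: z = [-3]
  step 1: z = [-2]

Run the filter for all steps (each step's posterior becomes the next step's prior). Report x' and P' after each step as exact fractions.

step 0: x̄ = F·x = [15, -15]
step 0: P̄ = F·P·Fᵀ + Q = [38 -36; -36 39]
step 0: y = z − H·x̄ = [-48]
step 0: S = H·P̄·Hᵀ + R = [337]
step 0: K = P̄·Hᵀ·S⁻¹ = [112/337; -111/337]
step 0: x' = x̄ + K·y = [-321/337, 273/337]
step 0: P' = (I − K·H)·P̄ = [262/337 300/337; 300/337 822/337]
step 1: x̄ = F·x = [1782/337, -1782/337]
step 1: P̄ = F·P·Fᵀ + Q = [5030/337 -4356/337; -4356/337 5367/337]
step 1: y = z − H·x̄ = [-6020/337]
step 1: S = H·P̄·Hᵀ + R = [43585/337]
step 1: K = P̄·Hᵀ·S⁻¹ = [14416/43585; -14079/43585]
step 1: x' = x̄ + K·y = [-5410/8717, 4206/8717]
step 1: P' = (I − K·H)·P̄ = [33862/43585 38892/43585; 38892/43585 105942/43585]

step 0: x' = [-321/337, 273/337], P' = [262/337 300/337; 300/337 822/337]
step 1: x' = [-5410/8717, 4206/8717], P' = [33862/43585 38892/43585; 38892/43585 105942/43585]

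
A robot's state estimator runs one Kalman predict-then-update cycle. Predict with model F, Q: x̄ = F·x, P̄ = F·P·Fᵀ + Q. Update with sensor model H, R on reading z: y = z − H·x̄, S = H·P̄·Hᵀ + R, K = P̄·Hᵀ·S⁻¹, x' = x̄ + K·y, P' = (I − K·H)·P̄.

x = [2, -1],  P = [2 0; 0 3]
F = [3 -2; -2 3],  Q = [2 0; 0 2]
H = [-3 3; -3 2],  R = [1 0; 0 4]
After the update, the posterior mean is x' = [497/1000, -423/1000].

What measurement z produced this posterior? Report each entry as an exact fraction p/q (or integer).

x̄ = F·x = [8, -7]
P̄ = F·P·Fᵀ + Q = [32 -30; -30 37]
S = H·P̄·Hᵀ + R = [1162 960; 960 800]
K = P̄·Hᵀ·S⁻¹ = [3/25 -339/1000; 21/50 -299/1000]
x' − x̄ = [-7503/1000, 6577/1000] = K·y
y = (KᵀK)⁻¹·Kᵀ·(x' − x̄) = [42, 37]
z = y + H·x̄ = [42, 37] + [-45, -38] = [-3, -1]

z = [-3, -1]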